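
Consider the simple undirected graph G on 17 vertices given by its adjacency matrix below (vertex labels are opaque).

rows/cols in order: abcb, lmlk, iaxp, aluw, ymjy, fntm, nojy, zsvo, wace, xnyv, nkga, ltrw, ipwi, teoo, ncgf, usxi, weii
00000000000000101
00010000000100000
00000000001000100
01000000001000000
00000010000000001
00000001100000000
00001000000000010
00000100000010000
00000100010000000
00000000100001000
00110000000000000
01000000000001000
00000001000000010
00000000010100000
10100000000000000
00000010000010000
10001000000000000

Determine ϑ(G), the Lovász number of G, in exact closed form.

17*cos(pi/17)/(cos(pi/17) + 1)

N(wace) = {fntm, xnyv}, |N(wace)| = 2.
N(weii) = {abcb, ymjy}, |N(weii)| = 2.
deg(abcb) = 2; N(abcb) = {ncgf, weii}.
N(lmlk) = {aluw, ltrw}, |N(lmlk)| = 2.
2-regular, N=17; the odd cycle C_{17}.
A has 9 distinct eigenvalues ≈ [2.0, 1.86494, 1.47802, 0.89148, 0.18454, -0.54733, -1.20527, -1.70043, -1.96595].
Lovász (edge-transitive): ϑ = −17·(-2*cos(pi/17))/((2)−(-2*cos(pi/17))) = 17*cos(pi/17)/(cos(pi/17) + 1).
= 8.42701431… (decimal).
Lovász sandwich 8 ≤ 17*cos(pi/17)/(cos(pi/17) + 1) ≤ 9: both strict.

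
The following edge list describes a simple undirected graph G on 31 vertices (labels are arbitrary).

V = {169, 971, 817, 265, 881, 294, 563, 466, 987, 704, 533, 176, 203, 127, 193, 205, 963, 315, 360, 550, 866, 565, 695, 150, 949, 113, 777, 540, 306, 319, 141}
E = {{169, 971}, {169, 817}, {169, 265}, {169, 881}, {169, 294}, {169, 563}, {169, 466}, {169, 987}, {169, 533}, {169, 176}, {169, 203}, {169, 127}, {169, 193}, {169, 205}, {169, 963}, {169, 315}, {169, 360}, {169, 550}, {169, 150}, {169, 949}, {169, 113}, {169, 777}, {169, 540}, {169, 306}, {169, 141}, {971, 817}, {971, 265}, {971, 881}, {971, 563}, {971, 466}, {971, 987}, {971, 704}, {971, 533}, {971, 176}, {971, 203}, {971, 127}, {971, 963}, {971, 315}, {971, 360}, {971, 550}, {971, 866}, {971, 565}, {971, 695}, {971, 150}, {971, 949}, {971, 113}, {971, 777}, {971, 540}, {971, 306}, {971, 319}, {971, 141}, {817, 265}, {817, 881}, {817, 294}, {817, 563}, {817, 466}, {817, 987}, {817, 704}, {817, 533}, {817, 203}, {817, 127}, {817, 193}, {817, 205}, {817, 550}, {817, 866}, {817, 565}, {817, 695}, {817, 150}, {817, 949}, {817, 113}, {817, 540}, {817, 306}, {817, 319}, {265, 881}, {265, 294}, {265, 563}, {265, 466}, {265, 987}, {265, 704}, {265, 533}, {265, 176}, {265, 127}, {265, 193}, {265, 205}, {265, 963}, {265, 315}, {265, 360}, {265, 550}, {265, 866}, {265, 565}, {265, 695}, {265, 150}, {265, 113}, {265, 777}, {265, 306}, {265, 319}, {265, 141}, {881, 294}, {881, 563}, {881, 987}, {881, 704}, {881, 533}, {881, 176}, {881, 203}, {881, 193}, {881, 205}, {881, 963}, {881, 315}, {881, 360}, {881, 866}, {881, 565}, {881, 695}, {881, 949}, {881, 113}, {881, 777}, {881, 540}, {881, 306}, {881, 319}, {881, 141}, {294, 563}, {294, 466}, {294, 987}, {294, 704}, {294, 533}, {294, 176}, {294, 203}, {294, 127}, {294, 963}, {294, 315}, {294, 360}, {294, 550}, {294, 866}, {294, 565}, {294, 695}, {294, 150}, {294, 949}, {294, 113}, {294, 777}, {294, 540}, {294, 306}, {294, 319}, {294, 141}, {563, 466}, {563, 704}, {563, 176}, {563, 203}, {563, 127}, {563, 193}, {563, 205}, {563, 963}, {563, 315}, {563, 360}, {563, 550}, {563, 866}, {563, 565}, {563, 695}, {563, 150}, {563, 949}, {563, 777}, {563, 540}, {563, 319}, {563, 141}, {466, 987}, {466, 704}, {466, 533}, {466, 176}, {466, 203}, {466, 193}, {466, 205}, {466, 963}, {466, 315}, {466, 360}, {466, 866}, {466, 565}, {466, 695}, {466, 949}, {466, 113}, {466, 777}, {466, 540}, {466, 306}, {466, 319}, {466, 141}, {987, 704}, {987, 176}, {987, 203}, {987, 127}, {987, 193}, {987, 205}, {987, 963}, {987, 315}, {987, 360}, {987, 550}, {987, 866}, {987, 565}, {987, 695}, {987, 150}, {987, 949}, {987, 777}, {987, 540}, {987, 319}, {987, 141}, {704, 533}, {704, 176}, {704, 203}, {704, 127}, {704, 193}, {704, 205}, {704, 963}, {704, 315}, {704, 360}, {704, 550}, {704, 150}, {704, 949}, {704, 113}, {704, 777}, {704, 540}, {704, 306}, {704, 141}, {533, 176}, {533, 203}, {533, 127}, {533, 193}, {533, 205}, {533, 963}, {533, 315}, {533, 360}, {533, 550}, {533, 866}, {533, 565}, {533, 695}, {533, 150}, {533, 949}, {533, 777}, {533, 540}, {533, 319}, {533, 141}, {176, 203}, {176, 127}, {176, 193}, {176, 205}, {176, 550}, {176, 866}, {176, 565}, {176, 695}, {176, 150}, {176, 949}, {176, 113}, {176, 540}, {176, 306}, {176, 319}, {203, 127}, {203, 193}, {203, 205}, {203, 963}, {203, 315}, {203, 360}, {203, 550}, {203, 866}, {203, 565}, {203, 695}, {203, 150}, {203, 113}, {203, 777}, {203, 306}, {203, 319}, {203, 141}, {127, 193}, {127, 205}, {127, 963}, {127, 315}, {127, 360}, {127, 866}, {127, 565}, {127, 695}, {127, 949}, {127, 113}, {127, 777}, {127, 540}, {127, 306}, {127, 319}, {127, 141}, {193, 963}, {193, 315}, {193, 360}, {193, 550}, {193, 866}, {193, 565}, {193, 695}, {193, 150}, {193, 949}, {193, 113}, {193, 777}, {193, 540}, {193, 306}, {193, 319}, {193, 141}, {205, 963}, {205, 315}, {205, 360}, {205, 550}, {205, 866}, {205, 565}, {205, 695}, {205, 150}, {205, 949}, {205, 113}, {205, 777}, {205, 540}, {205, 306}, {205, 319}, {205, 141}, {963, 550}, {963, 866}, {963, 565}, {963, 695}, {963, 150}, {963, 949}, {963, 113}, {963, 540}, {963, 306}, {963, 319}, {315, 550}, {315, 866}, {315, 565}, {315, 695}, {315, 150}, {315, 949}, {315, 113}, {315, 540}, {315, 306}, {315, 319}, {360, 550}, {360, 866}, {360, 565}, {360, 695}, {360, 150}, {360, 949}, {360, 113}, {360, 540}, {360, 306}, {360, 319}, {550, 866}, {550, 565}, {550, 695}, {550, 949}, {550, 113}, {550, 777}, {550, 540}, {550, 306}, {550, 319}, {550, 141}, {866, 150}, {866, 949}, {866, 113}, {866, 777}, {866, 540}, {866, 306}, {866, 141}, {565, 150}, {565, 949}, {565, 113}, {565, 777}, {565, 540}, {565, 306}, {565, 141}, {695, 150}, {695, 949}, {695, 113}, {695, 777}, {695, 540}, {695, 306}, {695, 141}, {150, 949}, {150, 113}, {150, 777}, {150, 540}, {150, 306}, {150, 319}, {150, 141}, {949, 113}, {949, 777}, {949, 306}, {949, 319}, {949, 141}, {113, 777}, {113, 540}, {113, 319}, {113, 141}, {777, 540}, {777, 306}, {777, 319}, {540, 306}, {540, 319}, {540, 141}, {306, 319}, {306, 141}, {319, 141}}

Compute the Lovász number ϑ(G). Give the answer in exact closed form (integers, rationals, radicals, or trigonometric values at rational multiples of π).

N(306) = {169, 971, 817, 265, 881, 294, 466, 704, 176, 203, 127, 193, 205, 963, 315, 360, 550, 866, 565, 695, 150, 949, 777, 540, 319, 141}, |N(306)| = 26.
Vertex 169 has 25 neighbors: 971, 817, 265, 881, 294, 563, 466, 987, 533, 176, 203, 127, 193, 205, 963, 315, 360, 550, 150, 949, 113, 777, 540, 306, 141.
deg(315) = 24; N(315) = {169, 971, 265, 881, 294, 563, 466, 987, 704, 533, 203, 127, 193, 205, 550, 866, 565, 695, 150, 949, 113, 540, 306, 319}.
Vertex 963 has 24 neighbors: 169, 971, 265, 881, 294, 563, 466, 987, 704, 533, 203, 127, 193, 205, 550, 866, 565, 695, 150, 949, 113, 540, 306, 319.
6 parts of sizes [7, 6, 5, 5, 4, 4]; α(G) = 7 = ϑ (perfect).
ϑ(G) ≈ 7.0000.
Check 7 ≤ 7 ≤ 7: collapsed.

7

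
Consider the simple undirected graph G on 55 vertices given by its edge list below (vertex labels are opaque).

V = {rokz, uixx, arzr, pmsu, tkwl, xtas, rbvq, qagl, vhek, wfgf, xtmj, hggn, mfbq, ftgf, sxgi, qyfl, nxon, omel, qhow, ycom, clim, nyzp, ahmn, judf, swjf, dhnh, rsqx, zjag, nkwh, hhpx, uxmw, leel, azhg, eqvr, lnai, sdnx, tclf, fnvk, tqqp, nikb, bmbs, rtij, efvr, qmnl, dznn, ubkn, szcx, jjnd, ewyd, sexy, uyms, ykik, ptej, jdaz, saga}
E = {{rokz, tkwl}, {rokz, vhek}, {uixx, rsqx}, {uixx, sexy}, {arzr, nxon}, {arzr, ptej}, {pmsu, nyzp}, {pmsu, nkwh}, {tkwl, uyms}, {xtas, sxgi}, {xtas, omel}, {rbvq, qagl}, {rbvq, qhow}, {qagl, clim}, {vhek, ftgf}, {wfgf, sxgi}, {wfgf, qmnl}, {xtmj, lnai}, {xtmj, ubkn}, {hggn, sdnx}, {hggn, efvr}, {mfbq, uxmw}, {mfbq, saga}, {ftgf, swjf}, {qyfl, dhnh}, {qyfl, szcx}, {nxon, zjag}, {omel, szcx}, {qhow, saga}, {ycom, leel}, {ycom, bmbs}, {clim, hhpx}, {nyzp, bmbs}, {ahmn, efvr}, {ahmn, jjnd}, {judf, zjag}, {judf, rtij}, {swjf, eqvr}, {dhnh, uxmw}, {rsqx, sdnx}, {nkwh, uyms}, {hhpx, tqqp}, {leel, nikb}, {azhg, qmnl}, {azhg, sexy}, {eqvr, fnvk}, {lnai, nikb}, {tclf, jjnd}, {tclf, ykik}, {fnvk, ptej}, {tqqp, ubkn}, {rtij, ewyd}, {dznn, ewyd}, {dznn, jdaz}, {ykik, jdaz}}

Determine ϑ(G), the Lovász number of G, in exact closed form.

55*cos(pi/55)/(cos(pi/55) + 1)

N(pmsu) = {nyzp, nkwh}, |N(pmsu)| = 2.
Vertex dznn has 2 neighbors: ewyd, jdaz.
deg(xtmj) = 2; N(xtmj) = {lnai, ubkn}.
deg(nyzp) = 2; N(nyzp) = {pmsu, bmbs}.
2-regular, N=55; this is C_{55}, the 55-cycle.
The 28 distinct eigenvalues: [2.0, 1.986963, 1.948024, 1.883689, 1.794797, 1.682507, 1.548283, 1.393875, 1.221296, 1.032795, 0.83083, 0.618034, 0.397181, 0.17115, -0.057112, -0.28463, -0.508437, -0.725615, -0.933335, -1.128886, -1.309721, -1.473482, -1.618034, -1.741492, -1.842247, -1.918986, -1.970708, -1.996738].
Lovász (edge-transitive): ϑ = −55·(-2*cos(pi/55))/((2)−(-2*cos(pi/55))) = 55*cos(pi/55)/(cos(pi/55) + 1).
≈ 27.4776 (to 4 d.p.).
27 ≤ 55*cos(pi/55)/(cos(pi/55) + 1) ≤ 28: both strict.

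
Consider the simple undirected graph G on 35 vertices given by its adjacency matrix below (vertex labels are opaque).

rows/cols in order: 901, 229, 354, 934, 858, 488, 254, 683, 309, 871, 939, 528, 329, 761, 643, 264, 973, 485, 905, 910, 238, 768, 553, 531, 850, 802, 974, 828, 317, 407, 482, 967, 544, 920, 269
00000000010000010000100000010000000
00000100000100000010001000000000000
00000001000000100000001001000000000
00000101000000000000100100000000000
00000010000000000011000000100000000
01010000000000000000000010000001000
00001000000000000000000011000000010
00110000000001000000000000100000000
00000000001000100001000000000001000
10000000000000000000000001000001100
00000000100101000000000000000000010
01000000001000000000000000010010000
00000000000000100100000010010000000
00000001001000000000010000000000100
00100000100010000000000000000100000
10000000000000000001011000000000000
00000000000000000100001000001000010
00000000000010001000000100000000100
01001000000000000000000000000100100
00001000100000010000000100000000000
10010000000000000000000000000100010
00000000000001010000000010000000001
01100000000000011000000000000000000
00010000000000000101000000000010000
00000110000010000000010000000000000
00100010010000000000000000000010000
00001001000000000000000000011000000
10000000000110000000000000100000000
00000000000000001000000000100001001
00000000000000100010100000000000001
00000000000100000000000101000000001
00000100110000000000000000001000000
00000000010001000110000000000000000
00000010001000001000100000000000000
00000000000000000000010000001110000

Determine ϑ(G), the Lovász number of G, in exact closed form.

15

N(973) = {485, 553, 317, 920}, |N(973)| = 4.
deg(920) = 4; N(920) = {254, 939, 973, 238}.
Vertex 317 has 4 neighbors: 973, 974, 967, 269.
Vertex 828 has 4 neighbors: 901, 528, 329, 974.
G on 35 vertices is 4-regular; this is K(7,3), the Kneser graph.
A has 4 distinct eigenvalues ≈ [4.0, 2.0, -1.0, -3.0].
−35·(-3) / ((4)−(-3)) = 15 = ϑ(G).
Numerically 15.0000000.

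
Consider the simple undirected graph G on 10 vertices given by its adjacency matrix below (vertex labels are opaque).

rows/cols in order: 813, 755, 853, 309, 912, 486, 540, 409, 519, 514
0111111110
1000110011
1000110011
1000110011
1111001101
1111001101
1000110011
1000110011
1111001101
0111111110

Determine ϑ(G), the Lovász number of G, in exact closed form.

5

N(486) = {813, 755, 853, 309, 540, 409, 514}, |N(486)| = 7.
deg(519) = 7; N(519) = {813, 755, 853, 309, 540, 409, 514}.
deg(813) = 8; N(813) = {755, 853, 309, 912, 486, 540, 409, 519}.
Vertex 755 has 5 neighbors: 813, 912, 486, 519, 514.
G = K_{5,3,2}: α = 5 = χ(Ḡ), so ϑ = 5.
ϑ(G) ≈ 5.0000.
Lovász sandwich 5 ≤ 5 ≤ 5: collapsed.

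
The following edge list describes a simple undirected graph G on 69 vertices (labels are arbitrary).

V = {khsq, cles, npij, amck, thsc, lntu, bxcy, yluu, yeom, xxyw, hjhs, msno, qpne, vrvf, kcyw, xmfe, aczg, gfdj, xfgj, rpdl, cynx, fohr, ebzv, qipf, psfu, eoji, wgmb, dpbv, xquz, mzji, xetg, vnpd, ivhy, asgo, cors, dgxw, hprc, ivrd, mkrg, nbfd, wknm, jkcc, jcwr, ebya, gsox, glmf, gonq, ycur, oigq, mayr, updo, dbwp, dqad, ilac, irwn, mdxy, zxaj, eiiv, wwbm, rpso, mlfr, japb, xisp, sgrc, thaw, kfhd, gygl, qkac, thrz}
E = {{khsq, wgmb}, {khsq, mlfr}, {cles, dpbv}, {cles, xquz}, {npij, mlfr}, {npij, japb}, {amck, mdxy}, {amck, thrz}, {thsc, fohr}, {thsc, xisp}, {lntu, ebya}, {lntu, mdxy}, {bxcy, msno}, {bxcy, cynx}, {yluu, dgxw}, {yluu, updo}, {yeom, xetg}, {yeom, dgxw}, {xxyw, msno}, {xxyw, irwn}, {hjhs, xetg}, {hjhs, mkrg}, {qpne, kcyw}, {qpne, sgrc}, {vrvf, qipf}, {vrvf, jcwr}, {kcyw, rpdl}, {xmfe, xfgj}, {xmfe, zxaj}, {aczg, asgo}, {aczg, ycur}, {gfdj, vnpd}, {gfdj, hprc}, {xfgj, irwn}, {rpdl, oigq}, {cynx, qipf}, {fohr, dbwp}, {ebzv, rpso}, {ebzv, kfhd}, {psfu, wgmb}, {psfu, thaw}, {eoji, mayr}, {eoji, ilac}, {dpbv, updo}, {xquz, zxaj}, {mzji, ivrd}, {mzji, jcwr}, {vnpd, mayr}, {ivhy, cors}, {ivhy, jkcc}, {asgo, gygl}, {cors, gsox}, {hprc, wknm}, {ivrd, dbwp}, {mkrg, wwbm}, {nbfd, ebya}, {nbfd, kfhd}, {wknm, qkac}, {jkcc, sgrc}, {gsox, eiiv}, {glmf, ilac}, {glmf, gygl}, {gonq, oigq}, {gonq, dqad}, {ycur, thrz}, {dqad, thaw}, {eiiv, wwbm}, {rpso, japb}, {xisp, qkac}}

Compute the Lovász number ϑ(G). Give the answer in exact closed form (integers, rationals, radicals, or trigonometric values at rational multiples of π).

N(bxcy) = {msno, cynx}, |N(bxcy)| = 2.
Vertex ivhy has 2 neighbors: cors, jkcc.
N(dgxw) = {yluu, yeom}, |N(dgxw)| = 2.
deg(jkcc) = 2; N(jkcc) = {ivhy, sgrc}.
2-regular, N=69; the odd cycle C_{69}.
A has 35 distinct eigenvalues ≈ [2.0, 1.99171, 1.96692, 1.92583, 1.86879, 1.79626, 1.70884, 1.60726, 1.49237, 1.36511, 1.22653, 1.0778, 0.92013, 0.75484, 0.58329, 0.40691, 0.22716, 0.04553, -0.13648, -0.31737, -0.49562, -0.66976, -0.83835, -1.0, -1.15336, -1.29716, -1.43022, -1.55142, -1.65977, -1.75437, -1.83442, -1.89928, -1.9484, -1.98137, -1.99793].
λ_max=2, λ_min=-2*cos(pi/69); ϑ = −69·λ_min/(λ_max−λ_min) = 69*cos(pi/69)/(cos(pi/69) + 1).
ϑ(G) ≈ 34.4821.
34 ≤ 69*cos(pi/69)/(cos(pi/69) + 1) ≤ 35: both strict.

69*cos(pi/69)/(cos(pi/69) + 1)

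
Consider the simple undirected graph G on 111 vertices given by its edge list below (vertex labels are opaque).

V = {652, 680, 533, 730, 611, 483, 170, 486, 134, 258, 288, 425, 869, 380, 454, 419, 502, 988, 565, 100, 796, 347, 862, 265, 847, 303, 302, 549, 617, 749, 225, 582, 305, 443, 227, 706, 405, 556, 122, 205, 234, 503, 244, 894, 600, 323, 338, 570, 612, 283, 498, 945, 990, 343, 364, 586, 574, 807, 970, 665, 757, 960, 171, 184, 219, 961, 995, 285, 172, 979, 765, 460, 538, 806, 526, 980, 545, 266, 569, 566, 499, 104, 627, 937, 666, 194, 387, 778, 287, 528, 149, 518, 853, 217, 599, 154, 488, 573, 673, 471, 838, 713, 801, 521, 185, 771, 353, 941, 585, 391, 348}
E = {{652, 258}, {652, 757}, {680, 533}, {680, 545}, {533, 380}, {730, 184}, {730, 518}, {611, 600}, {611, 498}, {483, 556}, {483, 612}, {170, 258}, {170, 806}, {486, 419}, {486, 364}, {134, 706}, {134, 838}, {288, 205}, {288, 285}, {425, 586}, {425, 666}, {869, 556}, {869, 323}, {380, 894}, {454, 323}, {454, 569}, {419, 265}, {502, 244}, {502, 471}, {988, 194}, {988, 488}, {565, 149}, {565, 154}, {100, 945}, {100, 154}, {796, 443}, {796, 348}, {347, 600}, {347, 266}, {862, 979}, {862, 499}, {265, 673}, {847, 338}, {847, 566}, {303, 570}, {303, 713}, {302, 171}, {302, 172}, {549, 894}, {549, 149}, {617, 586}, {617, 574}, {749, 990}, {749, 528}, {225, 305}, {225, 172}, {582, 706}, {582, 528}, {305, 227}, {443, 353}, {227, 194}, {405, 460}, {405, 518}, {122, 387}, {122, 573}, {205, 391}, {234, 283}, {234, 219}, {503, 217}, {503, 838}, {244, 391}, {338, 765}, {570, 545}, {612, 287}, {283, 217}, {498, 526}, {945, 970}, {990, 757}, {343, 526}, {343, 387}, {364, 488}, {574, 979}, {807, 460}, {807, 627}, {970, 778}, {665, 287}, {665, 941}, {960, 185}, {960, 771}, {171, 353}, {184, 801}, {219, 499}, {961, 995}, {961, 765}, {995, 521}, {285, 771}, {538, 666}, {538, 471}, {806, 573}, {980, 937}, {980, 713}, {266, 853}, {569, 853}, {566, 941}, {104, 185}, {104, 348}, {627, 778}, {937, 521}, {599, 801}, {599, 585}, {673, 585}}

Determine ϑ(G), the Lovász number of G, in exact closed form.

Vertex 503 has 2 neighbors: 217, 838.
Vertex 673 has 2 neighbors: 265, 585.
N(586) = {425, 617}, |N(586)| = 2.
Vertex 960 has 2 neighbors: 185, 771.
111-vertex 2-regular graph: connected 2-regular on 111 ⇒ C_{111}.
spec(A) ≈ [2.0, 1.996797, 1.987197, 1.971232, 1.948952, 1.920429, 1.885755, 1.84504, 1.798414, 1.746028, 1.688049, 1.624662, 1.556072, 1.482496, 1.404172, 1.321349, 1.234294, 1.143286, 1.048615, 0.950584, 0.849509, 0.745713, 0.639528, 0.531294, 0.421359, 0.310073, 0.197795, 0.084882, -0.028302, -0.141395, -0.254036, -0.365862, -0.476517, -0.585646, -0.692898, -0.797931, -0.900407, -1.0, -1.096389, -1.189266, -1.278334, -1.363307, -1.443912, -1.519892, -1.591004, -1.657019, -1.717727, -1.772931, -1.822457, -1.866145, -1.903855, -1.935466, -1.960877, -1.980007, -1.992795, -1.999199] (distinct, 6 d.p.).
With N=111: ϑ(G) = 111·(-(-1)*2*cos(pi/111))/(2−(-2*cos(pi/111))) = 111*cos(pi/111)/(cos(pi/111) + 1).
= 55.4889… (decimal).
Lovász sandwich 55 ≤ 111*cos(pi/111)/(cos(pi/111) + 1) ≤ 56: both strict.

111*cos(pi/111)/(cos(pi/111) + 1)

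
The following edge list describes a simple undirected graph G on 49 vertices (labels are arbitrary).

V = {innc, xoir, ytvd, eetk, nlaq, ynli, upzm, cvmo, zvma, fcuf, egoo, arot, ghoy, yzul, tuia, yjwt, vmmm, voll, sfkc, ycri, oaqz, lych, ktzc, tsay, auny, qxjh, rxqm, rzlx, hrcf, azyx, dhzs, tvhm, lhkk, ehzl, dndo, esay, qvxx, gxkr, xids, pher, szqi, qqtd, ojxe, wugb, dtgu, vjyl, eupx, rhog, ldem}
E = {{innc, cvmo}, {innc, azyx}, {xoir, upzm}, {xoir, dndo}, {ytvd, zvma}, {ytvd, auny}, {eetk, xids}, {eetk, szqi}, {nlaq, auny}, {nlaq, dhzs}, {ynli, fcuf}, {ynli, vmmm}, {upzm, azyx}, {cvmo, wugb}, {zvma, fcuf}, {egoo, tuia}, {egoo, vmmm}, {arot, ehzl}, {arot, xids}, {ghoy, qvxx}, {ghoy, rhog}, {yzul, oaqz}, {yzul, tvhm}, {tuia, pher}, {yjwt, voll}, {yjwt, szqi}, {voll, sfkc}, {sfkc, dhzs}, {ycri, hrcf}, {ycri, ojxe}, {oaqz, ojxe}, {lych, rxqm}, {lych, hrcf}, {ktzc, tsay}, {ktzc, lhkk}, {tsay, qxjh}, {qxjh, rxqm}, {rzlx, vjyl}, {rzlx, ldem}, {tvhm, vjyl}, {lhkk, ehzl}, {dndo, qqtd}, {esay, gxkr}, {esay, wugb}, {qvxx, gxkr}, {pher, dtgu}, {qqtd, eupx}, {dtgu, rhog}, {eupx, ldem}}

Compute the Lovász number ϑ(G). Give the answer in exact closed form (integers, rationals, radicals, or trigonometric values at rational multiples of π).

49*cos(pi/49)/(cos(pi/49) + 1)

Vertex tvhm has 2 neighbors: yzul, vjyl.
N(dhzs) = {nlaq, sfkc}, |N(dhzs)| = 2.
deg(qxjh) = 2; N(qxjh) = {tsay, rxqm}.
N(rxqm) = {lych, qxjh}, |N(rxqm)| = 2.
2-regular, N=49; the odd cycle C_{49}.
A has 25 distinct eigenvalues ≈ [2.0, 1.9836, 1.9346, 1.8538, 1.7426, 1.6028, 1.4367, 1.247, 1.0368, 0.8096, 0.5691, 0.3192, 0.0641, -0.192, -0.445, -0.6907, -0.9251, -1.1442, -1.3446, -1.5229, -1.6762, -1.8019, -1.8981, -1.9631, -1.9959].
Lovász: ϑ = −49(-2*cos(pi/49))/(2+-(-1)*2*cos(pi/49)) = 49*cos(pi/49)/(cos(pi/49) + 1).
Numerically 24.474805178.
24 ≤ 49*cos(pi/49)/(cos(pi/49) + 1) ≤ 25: both strict.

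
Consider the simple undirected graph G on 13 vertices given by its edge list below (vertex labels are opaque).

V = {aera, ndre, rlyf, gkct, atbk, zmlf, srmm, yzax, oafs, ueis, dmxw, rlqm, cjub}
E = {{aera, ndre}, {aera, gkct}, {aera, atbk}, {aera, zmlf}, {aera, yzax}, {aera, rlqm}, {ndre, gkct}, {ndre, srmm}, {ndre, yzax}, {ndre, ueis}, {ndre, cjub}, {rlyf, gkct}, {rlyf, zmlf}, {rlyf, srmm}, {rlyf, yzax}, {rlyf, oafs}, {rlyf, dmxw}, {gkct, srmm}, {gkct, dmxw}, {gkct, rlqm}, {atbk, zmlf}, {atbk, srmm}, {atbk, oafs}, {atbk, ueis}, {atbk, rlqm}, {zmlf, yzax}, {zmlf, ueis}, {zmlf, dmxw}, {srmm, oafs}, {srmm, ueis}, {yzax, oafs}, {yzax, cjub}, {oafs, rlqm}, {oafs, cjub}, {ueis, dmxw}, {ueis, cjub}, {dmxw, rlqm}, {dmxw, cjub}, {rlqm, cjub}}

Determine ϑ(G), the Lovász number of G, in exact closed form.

sqrt(13)

Vertex ueis has 6 neighbors: ndre, atbk, zmlf, srmm, dmxw, cjub.
N(yzax) = {aera, ndre, rlyf, zmlf, oafs, cjub}, |N(yzax)| = 6.
deg(ndre) = 6; N(ndre) = {aera, gkct, srmm, yzax, ueis, cjub}.
Vertex gkct has 6 neighbors: aera, ndre, rlyf, srmm, dmxw, rlqm.
deg(v) = 6 for all v (|V|=13); SR(13,6,2,3) — a Paley graph.
Distinct eigenvalues (to 5 d.p.): [6.0, 1.30278, -2.30278].
Lovász (edge-transitive): ϑ = −13·(-sqrt(13)/2 - 1/2)/((6)−(-sqrt(13)/2 - 1/2)) = sqrt(13).
= 3.60555128… (decimal).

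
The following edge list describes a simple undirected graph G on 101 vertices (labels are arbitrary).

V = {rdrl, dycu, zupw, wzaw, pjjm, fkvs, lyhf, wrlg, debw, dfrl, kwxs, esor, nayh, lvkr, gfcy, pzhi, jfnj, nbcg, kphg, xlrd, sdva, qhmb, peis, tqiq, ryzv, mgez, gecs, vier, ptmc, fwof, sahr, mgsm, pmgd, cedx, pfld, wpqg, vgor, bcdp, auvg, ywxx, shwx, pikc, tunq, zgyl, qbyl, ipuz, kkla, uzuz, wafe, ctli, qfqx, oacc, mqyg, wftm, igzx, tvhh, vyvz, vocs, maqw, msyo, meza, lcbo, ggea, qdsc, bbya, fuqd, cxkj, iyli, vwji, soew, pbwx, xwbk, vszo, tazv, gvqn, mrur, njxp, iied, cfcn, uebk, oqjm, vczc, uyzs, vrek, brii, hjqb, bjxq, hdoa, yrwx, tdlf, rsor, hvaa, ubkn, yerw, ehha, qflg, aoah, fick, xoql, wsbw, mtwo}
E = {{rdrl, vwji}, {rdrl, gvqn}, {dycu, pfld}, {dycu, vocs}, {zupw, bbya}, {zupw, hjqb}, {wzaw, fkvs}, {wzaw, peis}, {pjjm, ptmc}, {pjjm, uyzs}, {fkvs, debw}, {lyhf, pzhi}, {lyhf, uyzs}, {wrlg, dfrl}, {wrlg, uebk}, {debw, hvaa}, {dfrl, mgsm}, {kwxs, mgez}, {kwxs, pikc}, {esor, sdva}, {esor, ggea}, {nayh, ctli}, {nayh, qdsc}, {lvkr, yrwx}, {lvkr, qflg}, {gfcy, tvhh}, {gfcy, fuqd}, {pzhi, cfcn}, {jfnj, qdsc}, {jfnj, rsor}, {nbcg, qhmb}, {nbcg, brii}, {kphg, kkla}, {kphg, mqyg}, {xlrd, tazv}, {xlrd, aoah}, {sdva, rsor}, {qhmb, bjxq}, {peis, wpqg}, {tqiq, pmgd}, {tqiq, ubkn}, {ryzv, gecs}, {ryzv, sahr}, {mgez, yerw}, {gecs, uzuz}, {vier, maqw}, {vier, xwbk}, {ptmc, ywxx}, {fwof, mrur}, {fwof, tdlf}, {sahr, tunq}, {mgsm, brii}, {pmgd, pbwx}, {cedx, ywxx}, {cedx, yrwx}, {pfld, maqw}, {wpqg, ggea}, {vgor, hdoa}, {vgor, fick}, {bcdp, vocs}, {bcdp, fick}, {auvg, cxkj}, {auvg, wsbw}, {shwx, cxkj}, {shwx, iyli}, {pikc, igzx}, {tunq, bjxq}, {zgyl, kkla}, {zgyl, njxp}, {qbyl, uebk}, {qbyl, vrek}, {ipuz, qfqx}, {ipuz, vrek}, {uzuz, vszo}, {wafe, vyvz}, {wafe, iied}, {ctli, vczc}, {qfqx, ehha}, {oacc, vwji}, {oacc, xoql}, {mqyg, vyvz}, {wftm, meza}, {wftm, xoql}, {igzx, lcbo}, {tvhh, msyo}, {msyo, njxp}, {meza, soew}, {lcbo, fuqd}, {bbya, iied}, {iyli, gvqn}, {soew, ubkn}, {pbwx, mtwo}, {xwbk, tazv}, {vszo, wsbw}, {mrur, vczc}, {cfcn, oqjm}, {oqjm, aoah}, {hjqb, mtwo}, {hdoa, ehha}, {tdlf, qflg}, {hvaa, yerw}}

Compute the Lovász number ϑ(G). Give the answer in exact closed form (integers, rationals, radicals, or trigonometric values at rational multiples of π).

N(wpqg) = {peis, ggea}, |N(wpqg)| = 2.
Vertex wrlg has 2 neighbors: dfrl, uebk.
deg(vier) = 2; N(vier) = {maqw, xwbk}.
Vertex msyo has 2 neighbors: tvhh, njxp.
Every vertex has degree 2 (N=101); this is C_{101}, the 101-cycle.
Distinct eigenvalues (to 5 d.p.): [2.0, 1.99613, 1.98454, 1.96527, 1.9384, 1.90403, 1.86229, 1.81335, 1.75739, 1.69463, 1.62532, 1.54971, 1.46812, 1.38084, 1.28822, 1.19062, 1.08841, 0.98199, 0.87177, 0.75818, 0.64165, 0.52264, 0.40161, 0.27903, 0.15537, 0.0311, -0.09328, -0.2173, -0.34049, -0.46235, -0.58243, -0.70025, -0.81537, -0.92733, -1.0357, -1.14006, -1.24002, -1.33518, -1.42517, -1.50965, -1.58828, -1.66078, -1.72684, -1.78623, -1.83871, -1.88407, -1.92214, -1.95278, -1.97586, -1.9913, -1.99903].
λ_max=2, λ_min=-2*cos(pi/101); ϑ = −101·λ_min/(λ_max−λ_min) = 101*cos(pi/101)/(cos(pi/101) + 1).
≈ 50.48778317 (to 8 d.p.).
Check 50 ≤ 101*cos(pi/101)/(cos(pi/101) + 1) ≤ 51: both strict.

101*cos(pi/101)/(cos(pi/101) + 1)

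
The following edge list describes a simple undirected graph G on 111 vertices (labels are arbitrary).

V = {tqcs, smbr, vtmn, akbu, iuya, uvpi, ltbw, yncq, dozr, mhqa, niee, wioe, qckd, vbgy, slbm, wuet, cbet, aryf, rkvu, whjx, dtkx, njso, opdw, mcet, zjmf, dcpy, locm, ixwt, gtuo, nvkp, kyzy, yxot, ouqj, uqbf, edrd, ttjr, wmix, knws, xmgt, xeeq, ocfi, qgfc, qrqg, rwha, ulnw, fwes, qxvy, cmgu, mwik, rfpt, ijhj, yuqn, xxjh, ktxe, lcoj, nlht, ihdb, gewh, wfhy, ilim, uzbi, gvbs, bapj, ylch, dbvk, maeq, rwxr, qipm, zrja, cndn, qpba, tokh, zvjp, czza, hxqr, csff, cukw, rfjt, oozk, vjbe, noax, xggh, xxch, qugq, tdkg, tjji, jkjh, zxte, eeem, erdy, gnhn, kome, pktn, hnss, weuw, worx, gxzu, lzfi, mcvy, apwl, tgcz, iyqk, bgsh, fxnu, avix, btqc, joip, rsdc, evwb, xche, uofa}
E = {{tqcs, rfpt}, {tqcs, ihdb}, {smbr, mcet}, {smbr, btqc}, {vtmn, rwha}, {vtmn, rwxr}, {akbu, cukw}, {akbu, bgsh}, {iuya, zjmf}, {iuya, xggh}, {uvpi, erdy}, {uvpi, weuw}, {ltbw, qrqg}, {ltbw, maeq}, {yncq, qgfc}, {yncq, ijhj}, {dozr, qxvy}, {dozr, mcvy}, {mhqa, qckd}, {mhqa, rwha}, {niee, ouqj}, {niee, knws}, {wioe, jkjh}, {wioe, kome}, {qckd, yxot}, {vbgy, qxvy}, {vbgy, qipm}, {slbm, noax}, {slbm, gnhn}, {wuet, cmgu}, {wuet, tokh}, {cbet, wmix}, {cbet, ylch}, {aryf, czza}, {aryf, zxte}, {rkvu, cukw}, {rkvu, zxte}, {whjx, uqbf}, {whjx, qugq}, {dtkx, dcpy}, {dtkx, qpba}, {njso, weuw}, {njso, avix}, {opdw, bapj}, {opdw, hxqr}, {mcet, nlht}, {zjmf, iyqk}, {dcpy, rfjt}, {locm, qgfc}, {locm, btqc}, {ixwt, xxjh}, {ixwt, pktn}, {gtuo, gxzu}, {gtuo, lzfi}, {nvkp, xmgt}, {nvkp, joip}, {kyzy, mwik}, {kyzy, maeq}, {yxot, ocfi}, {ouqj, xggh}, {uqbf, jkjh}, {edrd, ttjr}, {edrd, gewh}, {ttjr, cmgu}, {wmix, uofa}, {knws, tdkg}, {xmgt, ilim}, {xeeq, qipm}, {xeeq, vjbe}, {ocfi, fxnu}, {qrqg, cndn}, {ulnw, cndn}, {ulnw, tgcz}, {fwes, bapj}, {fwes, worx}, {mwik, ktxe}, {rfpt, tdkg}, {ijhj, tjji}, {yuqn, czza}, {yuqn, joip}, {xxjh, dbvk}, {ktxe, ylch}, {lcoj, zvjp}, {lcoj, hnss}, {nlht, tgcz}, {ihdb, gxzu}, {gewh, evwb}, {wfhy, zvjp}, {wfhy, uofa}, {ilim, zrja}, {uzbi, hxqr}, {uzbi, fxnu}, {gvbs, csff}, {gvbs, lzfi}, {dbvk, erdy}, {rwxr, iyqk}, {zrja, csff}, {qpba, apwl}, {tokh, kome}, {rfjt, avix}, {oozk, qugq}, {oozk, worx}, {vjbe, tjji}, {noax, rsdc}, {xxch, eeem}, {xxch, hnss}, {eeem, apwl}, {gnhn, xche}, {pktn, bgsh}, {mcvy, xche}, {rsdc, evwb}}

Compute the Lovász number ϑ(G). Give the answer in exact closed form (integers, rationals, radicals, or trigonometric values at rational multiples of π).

Vertex xxch has 2 neighbors: eeem, hnss.
Vertex gnhn has 2 neighbors: slbm, xche.
Vertex ijhj has 2 neighbors: yncq, tjji.
deg(pktn) = 2; N(pktn) = {ixwt, bgsh}.
2-regular, N=111; a single 111-cycle (edge-transitive).
spec(A) ≈ [2.0, 1.9968, 1.9872, 1.9712, 1.949, 1.9204, 1.8858, 1.845, 1.7984, 1.746, 1.688, 1.6247, 1.5561, 1.4825, 1.4042, 1.3213, 1.2343, 1.1433, 1.0486, 0.9506, 0.8495, 0.7457, 0.6395, 0.5313, 0.4214, 0.3101, 0.1978, 0.0849, -0.0283, -0.1414, -0.254, -0.3659, -0.4765, -0.5856, -0.6929, -0.7979, -0.9004, -1.0, -1.0964, -1.1893, -1.2783, -1.3633, -1.4439, -1.5199, -1.591, -1.657, -1.7177, -1.7729, -1.8225, -1.8661, -1.9039, -1.9355, -1.9609, -1.98, -1.9928, -1.9992] (distinct, 4 d.p.).
ϑ = −N·λ_min/(λ_max−λ_min) = −111·(-2*cos(pi/111))/(2−(-2*cos(pi/111))) = 111*cos(pi/111)/(cos(pi/111) + 1).
Numerically 55.48888.
α=55, χ(Ḡ)=56; ϑ=111*cos(pi/111)/(cos(pi/111) + 1) lies between (both strict).

111*cos(pi/111)/(cos(pi/111) + 1)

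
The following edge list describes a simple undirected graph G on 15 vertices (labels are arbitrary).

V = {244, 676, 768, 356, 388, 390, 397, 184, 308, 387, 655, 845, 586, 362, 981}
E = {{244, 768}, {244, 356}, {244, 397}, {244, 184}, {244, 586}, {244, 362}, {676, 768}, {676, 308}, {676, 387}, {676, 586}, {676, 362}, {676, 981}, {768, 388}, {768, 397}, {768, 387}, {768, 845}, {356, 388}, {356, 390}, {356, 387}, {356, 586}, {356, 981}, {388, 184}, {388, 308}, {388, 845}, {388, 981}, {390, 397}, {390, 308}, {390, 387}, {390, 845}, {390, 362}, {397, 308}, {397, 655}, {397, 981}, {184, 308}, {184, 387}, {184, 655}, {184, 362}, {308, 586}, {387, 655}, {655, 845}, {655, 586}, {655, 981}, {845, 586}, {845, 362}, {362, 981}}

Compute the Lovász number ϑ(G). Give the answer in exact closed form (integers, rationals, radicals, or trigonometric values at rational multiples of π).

N(184) = {244, 388, 308, 387, 655, 362}, |N(184)| = 6.
deg(768) = 6; N(768) = {244, 676, 388, 397, 387, 845}.
deg(308) = 6; N(308) = {676, 388, 390, 397, 184, 586}.
Vertex 981 has 6 neighbors: 676, 356, 388, 397, 655, 362.
15-vertex 6-regular graph: Kneser-type, 2-subsets of [6].
spec(A) ≈ [6.0, 1.0, -3.0] (distinct, 6 d.p.).
λ_max=6, λ_min=-3; ϑ = −15·λ_min/(λ_max−λ_min) = 5.
≈ 5.00000 (to 5 d.p.).

5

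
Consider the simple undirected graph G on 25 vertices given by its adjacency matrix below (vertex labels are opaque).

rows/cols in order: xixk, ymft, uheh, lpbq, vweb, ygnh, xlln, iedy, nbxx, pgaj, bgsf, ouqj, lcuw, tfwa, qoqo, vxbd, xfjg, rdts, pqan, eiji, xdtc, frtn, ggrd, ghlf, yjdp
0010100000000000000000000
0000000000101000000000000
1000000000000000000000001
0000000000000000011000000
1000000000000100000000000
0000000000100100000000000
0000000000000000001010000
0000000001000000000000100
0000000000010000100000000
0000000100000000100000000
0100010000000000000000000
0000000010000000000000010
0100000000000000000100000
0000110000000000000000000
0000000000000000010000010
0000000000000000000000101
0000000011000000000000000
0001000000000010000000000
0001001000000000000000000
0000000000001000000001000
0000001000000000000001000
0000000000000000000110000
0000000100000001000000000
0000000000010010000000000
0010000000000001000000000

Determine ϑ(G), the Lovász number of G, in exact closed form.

deg(uheh) = 2; N(uheh) = {xixk, yjdp}.
N(vweb) = {xixk, tfwa}, |N(vweb)| = 2.
deg(tfwa) = 2; N(tfwa) = {vweb, ygnh}.
Vertex iedy has 2 neighbors: pgaj, ggrd.
G on 25 vertices is 2-regular; connected 2-regular on 25 ⇒ C_{25}.
Distinct eigenvalues (to 3 d.p.): [2.0, 1.937, 1.753, 1.458, 1.072, 0.618, 0.126, -0.375, -0.852, -1.275, -1.618, -1.86, -1.984].
With N=25: ϑ(G) = 25·(-(-1)*2*cos(pi/25))/(2−(-2*cos(pi/25))) = 25*cos(pi/25)/(cos(pi/25) + 1).
= 12.45052… (decimal).
α=12, χ(Ḡ)=13; ϑ=25*cos(pi/25)/(cos(pi/25) + 1) lies between (both strict).

25*cos(pi/25)/(cos(pi/25) + 1)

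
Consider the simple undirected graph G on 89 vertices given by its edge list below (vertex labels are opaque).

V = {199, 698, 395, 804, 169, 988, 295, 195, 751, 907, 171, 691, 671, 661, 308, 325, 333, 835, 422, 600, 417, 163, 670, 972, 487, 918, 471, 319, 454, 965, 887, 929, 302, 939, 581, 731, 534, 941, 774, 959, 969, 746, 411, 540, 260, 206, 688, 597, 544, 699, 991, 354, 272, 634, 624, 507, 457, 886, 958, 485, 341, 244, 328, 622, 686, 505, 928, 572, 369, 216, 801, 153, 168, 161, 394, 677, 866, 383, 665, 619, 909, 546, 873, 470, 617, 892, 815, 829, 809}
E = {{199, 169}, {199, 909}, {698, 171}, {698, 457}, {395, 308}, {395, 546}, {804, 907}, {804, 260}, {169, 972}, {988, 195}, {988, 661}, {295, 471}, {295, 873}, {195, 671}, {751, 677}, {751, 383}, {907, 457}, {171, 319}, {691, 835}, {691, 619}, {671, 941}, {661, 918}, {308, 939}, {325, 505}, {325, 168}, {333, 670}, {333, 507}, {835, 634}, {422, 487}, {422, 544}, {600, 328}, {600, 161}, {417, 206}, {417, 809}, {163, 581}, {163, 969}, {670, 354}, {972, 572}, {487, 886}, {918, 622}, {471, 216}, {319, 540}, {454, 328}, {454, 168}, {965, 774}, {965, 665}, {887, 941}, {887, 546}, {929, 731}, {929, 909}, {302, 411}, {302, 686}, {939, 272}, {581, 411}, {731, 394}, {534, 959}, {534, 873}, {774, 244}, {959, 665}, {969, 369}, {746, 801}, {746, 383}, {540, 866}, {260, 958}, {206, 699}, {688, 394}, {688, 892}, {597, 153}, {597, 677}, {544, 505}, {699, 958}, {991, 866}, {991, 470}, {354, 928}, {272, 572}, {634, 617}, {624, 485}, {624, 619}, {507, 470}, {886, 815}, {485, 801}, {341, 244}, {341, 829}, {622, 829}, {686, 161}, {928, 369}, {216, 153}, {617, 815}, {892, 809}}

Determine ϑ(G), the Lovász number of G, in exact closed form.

89*cos(pi/89)/(cos(pi/89) + 1)

N(328) = {600, 454}, |N(328)| = 2.
deg(383) = 2; N(383) = {751, 746}.
Vertex 422 has 2 neighbors: 487, 544.
Vertex 892 has 2 neighbors: 688, 809.
Every vertex has degree 2 (N=89); this is C_{89}, the 89-cycle.
A has 45 distinct eigenvalues ≈ [2.0, 1.99502, 1.9801, 1.95531, 1.92078, 1.87669, 1.82324, 1.76071, 1.68941, 1.60969, 1.52196, 1.42664, 1.32421, 1.21519, 1.10011, 0.97955, 0.85411, 0.72442, 0.59112, 0.45487, 0.31635, 0.17626, 0.0353, -0.10585, -0.24646, -0.38585, -0.52332, -0.65818, -0.78976, -0.9174, -1.04048, -1.15837, -1.27049, -1.37628, -1.47522, -1.5668, -1.65058, -1.72614, -1.79309, -1.85112, -1.89992, -1.93926, -1.96893, -1.9888, -1.99875].
−89·(-2*cos(pi/89)) / ((2)−(-2*cos(pi/89))) = 89*cos(pi/89)/(cos(pi/89) + 1) = ϑ(G).
= 44.48613532… (decimal).
α=44, χ(Ḡ)=45; ϑ=89*cos(pi/89)/(cos(pi/89) + 1) lies between (both strict).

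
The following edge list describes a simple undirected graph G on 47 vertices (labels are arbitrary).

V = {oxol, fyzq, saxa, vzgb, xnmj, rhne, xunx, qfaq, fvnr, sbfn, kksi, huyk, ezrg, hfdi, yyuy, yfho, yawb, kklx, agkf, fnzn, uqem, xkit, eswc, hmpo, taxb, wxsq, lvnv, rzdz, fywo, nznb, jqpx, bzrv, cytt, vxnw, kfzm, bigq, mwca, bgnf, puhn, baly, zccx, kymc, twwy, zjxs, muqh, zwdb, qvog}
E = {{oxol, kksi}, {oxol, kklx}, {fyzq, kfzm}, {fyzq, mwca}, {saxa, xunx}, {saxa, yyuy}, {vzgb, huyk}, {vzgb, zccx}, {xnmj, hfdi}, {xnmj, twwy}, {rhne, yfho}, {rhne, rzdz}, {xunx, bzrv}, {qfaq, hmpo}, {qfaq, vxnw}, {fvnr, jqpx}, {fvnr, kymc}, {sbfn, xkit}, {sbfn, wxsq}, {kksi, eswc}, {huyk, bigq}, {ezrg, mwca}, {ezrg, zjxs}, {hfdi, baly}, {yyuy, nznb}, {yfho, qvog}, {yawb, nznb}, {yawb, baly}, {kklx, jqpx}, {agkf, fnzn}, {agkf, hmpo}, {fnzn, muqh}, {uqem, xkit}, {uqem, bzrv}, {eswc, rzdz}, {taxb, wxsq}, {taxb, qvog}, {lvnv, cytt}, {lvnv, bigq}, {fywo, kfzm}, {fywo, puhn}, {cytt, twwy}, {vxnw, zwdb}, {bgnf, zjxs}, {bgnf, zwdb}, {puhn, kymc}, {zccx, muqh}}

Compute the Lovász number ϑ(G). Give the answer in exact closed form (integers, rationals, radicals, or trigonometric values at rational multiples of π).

N(jqpx) = {fvnr, kklx}, |N(jqpx)| = 2.
deg(uqem) = 2; N(uqem) = {xkit, bzrv}.
Vertex kksi has 2 neighbors: oxol, eswc.
deg(agkf) = 2; N(agkf) = {fnzn, hmpo}.
Every vertex has degree 2 (N=47); this is C_{47}, the 47-cycle.
The 24 distinct eigenvalues: [2.0, 1.982155, 1.928938, 1.8413, 1.720803, 1.569599, 1.390385, 1.186359, 0.961164, 0.718816, 0.46364, 0.200191, -0.06683, -0.332659, -0.592551, -0.84187, -1.076165, -1.291256, -1.483304, -1.648883, -1.785038, -1.889338, -1.959923, -1.995534].
With N=47: ϑ(G) = 47·(-(-1)*2*cos(pi/47))/(2−(-2*cos(pi/47))) = 47*cos(pi/47)/(cos(pi/47) + 1).
= 23.473731… (decimal).
α=23, χ(Ḡ)=24; ϑ=47*cos(pi/47)/(cos(pi/47) + 1) lies between (both strict).

47*cos(pi/47)/(cos(pi/47) + 1)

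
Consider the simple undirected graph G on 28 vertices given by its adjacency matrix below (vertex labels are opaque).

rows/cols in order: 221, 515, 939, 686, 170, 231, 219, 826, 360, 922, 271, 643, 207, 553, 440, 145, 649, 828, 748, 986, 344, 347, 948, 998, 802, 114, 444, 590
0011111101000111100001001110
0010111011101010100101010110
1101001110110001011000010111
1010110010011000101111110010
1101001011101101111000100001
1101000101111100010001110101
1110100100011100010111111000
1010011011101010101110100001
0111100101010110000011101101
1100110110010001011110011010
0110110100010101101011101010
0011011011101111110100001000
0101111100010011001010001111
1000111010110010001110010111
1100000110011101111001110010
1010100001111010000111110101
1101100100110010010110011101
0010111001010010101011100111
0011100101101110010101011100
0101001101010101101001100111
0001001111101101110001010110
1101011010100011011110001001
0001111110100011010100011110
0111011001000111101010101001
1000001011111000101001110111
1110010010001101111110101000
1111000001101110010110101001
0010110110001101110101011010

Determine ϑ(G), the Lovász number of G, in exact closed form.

deg(221) = 15; N(221) = {939, 686, 170, 231, 219, 826, 922, 553, 440, 145, 649, 347, 802, 114, 444}.
N(271) = {515, 939, 170, 231, 826, 643, 553, 145, 649, 748, 344, 347, 948, 802, 444}, |N(271)| = 15.
deg(440) = 15; N(440) = {221, 515, 826, 360, 643, 207, 553, 145, 649, 828, 748, 347, 948, 998, 444}.
N(826) = {221, 939, 231, 219, 360, 922, 271, 207, 440, 649, 748, 986, 344, 948, 590}, |N(826)| = 15.
Regular of degree 15 on 28 vertices: this is K(8,2), the Kneser graph.
A has 3 distinct eigenvalues ≈ [15.0, 1.0, -5.0].
−28·(-5) / ((15)−(-5)) = 7 = ϑ(G).
ϑ(G) ≈ 7.00000000.

7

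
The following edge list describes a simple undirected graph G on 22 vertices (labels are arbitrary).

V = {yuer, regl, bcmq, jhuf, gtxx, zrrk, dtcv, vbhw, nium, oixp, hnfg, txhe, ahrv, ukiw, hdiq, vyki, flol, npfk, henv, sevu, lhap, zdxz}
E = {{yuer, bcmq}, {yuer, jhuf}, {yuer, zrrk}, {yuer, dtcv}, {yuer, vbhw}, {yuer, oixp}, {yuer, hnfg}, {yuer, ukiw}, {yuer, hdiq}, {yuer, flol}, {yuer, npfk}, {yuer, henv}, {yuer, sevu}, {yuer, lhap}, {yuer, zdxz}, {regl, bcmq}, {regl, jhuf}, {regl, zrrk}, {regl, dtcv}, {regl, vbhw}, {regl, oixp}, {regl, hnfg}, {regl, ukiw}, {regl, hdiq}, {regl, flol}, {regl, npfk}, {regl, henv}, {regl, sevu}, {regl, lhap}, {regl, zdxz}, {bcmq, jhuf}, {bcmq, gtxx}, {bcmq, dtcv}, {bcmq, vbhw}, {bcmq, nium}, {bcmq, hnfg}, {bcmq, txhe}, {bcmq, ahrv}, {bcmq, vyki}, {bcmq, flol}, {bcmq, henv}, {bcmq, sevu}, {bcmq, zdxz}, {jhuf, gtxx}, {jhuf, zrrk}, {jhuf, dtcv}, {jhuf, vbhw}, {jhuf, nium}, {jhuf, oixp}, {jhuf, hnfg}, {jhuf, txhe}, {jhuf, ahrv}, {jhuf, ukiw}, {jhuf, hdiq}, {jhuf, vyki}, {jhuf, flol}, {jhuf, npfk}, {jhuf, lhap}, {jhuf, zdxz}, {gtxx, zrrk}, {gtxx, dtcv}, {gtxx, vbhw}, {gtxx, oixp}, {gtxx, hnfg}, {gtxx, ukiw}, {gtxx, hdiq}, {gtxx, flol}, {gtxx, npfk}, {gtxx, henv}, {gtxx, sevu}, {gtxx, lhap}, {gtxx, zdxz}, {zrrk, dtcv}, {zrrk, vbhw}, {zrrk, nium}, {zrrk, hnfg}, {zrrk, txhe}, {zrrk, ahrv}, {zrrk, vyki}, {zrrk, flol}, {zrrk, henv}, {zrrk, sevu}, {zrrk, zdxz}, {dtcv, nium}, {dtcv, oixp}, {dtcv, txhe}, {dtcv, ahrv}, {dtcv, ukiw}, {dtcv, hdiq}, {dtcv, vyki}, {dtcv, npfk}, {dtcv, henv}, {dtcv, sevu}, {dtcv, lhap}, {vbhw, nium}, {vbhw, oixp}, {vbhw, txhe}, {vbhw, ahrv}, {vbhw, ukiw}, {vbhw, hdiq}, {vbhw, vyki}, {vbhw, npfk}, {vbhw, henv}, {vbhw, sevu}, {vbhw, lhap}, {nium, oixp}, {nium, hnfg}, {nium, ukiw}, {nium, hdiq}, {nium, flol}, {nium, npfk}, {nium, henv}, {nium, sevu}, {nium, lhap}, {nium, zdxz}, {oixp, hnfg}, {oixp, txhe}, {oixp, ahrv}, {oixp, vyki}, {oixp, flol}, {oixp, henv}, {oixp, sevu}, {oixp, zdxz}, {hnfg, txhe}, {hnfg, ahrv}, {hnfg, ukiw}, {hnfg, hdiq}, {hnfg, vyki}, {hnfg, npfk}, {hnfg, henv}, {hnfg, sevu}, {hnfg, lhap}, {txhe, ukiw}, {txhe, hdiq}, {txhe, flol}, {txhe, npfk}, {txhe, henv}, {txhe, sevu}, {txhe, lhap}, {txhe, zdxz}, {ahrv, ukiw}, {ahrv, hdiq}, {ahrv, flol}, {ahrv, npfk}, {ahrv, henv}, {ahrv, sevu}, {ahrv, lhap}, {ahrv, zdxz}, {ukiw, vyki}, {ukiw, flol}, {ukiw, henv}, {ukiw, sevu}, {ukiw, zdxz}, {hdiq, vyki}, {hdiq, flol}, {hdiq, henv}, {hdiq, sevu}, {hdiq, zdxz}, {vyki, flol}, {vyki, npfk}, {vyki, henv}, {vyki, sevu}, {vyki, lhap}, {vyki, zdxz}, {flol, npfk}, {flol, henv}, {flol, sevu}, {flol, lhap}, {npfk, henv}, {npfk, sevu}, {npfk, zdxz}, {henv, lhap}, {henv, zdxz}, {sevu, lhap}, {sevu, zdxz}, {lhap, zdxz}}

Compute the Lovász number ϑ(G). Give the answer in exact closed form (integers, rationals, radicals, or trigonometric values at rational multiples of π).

7

N(ahrv) = {bcmq, jhuf, zrrk, dtcv, vbhw, oixp, hnfg, ukiw, hdiq, flol, npfk, henv, sevu, lhap, zdxz}, |N(ahrv)| = 15.
Vertex zrrk has 15 neighbors: yuer, regl, jhuf, gtxx, dtcv, vbhw, nium, hnfg, txhe, ahrv, vyki, flol, henv, sevu, zdxz.
N(jhuf) = {yuer, regl, bcmq, gtxx, zrrk, dtcv, vbhw, nium, oixp, hnfg, txhe, ahrv, ukiw, hdiq, vyki, flol, npfk, lhap, zdxz}, |N(jhuf)| = 19.
Vertex vyki has 15 neighbors: bcmq, jhuf, zrrk, dtcv, vbhw, oixp, hnfg, ukiw, hdiq, flol, npfk, henv, sevu, lhap, zdxz.
Complete 4-partite, parts [7, 7, 5, 3]: perfect, ϑ = α = 7.
≈ 7.00000000 (to 8 d.p.).
Lovász sandwich 7 ≤ 7 ≤ 7: collapsed.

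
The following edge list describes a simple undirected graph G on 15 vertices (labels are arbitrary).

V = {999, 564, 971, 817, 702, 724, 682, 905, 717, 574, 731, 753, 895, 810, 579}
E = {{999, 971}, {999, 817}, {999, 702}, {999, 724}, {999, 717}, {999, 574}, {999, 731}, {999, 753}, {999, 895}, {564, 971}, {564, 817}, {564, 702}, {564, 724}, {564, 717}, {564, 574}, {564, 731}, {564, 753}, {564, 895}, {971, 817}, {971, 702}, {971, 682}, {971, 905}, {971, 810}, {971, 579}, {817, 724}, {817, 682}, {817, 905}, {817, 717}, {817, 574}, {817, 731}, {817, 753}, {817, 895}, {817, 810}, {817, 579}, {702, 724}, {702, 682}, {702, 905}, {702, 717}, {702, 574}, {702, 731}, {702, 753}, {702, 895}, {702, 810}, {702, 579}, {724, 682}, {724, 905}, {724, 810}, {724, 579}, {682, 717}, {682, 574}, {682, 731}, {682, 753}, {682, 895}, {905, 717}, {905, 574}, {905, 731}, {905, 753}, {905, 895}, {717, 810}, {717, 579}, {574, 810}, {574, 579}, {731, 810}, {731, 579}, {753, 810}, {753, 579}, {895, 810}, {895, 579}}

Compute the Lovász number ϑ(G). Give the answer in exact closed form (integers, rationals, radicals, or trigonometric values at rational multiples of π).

7

deg(731) = 8; N(731) = {999, 564, 817, 702, 682, 905, 810, 579}.
deg(810) = 9; N(810) = {971, 817, 702, 724, 717, 574, 731, 753, 895}.
N(999) = {971, 817, 702, 724, 717, 574, 731, 753, 895}, |N(999)| = 9.
N(753) = {999, 564, 817, 702, 682, 905, 810, 579}, |N(753)| = 8.
G = K_{7,6,2}: α = 7 = χ(Ḡ), so ϑ = 7.
ϑ(G) ≈ 7.0000.
Sandwich: α(G)=7 ≤ ϑ(G)=7 ≤ χ(Ḡ)=7 (collapsed).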